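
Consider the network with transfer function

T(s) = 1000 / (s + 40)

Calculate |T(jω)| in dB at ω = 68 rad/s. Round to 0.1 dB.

22.1 dB

At s = jω = j68:
pole (s+40): 40 + j68 → |·| = √(40²+68²) = √6224 ≈ 78.892, ∠ = arctan(68/40) ≈ 59.53°
|T| = 1000 / 78.892 ≈ 12.676
Gain = 20 log₁₀(12.676) ≈ 22.06 dB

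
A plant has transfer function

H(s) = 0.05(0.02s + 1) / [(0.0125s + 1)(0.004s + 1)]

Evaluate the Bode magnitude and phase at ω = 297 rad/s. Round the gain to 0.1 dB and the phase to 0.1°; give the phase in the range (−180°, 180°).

At ω = 297 rad/s:
zero (1 + j297·0.02) = 1 + j5.94 → |·| ≈ 6.0236, ∠ ≈ 80.44°
pole (1 + j297·0.0125) = 1 + j3.7125 → |·| ≈ 3.8448, ∠ ≈ 74.92°
pole (1 + j297·0.004) = 1 + j1.188 → |·| ≈ 1.5529, ∠ ≈ 49.91°
|H| = 0.05 · 6.0236 / (3.8448 · 1.5529) ≈ 0.050444
Gain = 20 log₁₀(0.050444) ≈ -25.94 dB
∠H = (80.44°) − (74.92° + 49.91°) = -44.39°

-25.9 dB, -44.4°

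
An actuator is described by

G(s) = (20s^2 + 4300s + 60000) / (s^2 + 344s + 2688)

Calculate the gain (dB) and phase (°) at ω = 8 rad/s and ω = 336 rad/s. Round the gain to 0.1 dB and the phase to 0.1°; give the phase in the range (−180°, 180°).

Substitute s = j8:
Numerator: 20(j8)^2 + 4300(j8) + 60000 = 58720 + j34400
Denominator: (j8)^2 + 344(j8) + 2688 = 2624 + j2752
|N| = √(58720² + 34400²) ≈ 68054, ∠N ≈ 30.36°
|D| = √(2624² + 2752²) ≈ 3802.5, ∠D ≈ 46.36°
|G| = 68054 / 3802.5 ≈ 17.897
Gain = 20 log₁₀(17.897) ≈ 25.06 dB
∠G = 30.36° − 46.36° = -16.00°

Substitute s = j336:
Numerator: 20(j336)^2 + 4300(j336) + 60000 = -2197920 + j1444800
Denominator: (j336)^2 + 344(j336) + 2688 = -110208 + j115584
|N| = √(2197920² + 1444800²) ≈ 2.6303e+06, ∠N ≈ 146.68°
|D| = √(110208² + 115584²) ≈ 1.597e+05, ∠D ≈ 133.64°
|G| = 2.6303e+06 / 1.597e+05 ≈ 16.47
Gain = 20 log₁₀(16.47) ≈ 24.33 dB
∠G = 146.68° − 133.64° = 13.04°

ω = 8: 25.1 dB, -16.0°; ω = 336: 24.3 dB, 13.0°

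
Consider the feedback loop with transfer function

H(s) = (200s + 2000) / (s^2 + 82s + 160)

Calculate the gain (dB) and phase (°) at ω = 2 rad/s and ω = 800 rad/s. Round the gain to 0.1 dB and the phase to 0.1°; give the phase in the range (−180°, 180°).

ω = 2: 19.1 dB, -35.1°; ω = 800: -12.1 dB, -84.9°

Substitute s = j2:
Numerator: 200(j2) + 2000 = 2000 + j400
Denominator: (j2)^2 + 82(j2) + 160 = 156 + j164
|N| = √(2000² + 400²) ≈ 2039.6, ∠N ≈ 11.31°
|D| = √(156² + 164²) ≈ 226.34, ∠D ≈ 46.43°
|H| = 2039.6 / 226.34 ≈ 9.0112
Gain = 20 log₁₀(9.0112) ≈ 19.10 dB
∠H = 11.31° − 46.43° = -35.12°

Substitute s = j800:
Numerator: 200(j800) + 2000 = 2000 + j160000
Denominator: (j800)^2 + 82(j800) + 160 = -639840 + j65600
|N| = √(2000² + 160000²) ≈ 1.6001e+05, ∠N ≈ 89.28°
|D| = √(639840² + 65600²) ≈ 6.4319e+05, ∠D ≈ 174.15°
|H| = 1.6001e+05 / 6.4319e+05 ≈ 0.24878
Gain = 20 log₁₀(0.24878) ≈ -12.08 dB
∠H = 89.28° − 174.15° = -84.87°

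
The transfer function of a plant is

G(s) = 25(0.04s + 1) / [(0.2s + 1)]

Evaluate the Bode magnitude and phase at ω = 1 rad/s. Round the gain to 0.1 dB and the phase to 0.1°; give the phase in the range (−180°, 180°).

27.8 dB, -9.0°

At ω = 1 rad/s:
zero (1 + j1·0.04) = 1 + j0.04 → |·| ≈ 1.0008, ∠ ≈ 2.29°
pole (1 + j1·0.2) = 1 + j0.2 → |·| ≈ 1.0198, ∠ ≈ 11.31°
|G| = 25 · 1.0008 / (1.0198) ≈ 24.534
Gain = 20 log₁₀(24.534) ≈ 27.80 dB
∠G = (2.29°) − (11.31°) = -9.02°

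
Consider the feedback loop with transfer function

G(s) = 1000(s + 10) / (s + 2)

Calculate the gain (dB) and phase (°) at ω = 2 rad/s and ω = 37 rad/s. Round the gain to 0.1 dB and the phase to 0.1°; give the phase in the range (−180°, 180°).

At s = jω = j2:
zero (s+10): 10 + j2 → |·| = √(10²+2²) = √104 ≈ 10.198, ∠ = arctan(2/10) ≈ 11.31°
pole (s+2): 2 + j2 → |·| = √(2²+2²) = √8 ≈ 2.8284, ∠ = arctan(2/2) ≈ 45.00°
|G| = 1000 · 10.198 / 2.8284 ≈ 3605.6
Gain = 20 log₁₀(3605.6) ≈ 71.14 dB
∠G = 11.31° − 45.00° = -33.69°

At s = jω = j37:
zero (s+10): 10 + j37 → |·| = √(10²+37²) = √1469 ≈ 38.328, ∠ = arctan(37/10) ≈ 74.88°
pole (s+2): 2 + j37 → |·| = √(2²+37²) = √1373 ≈ 37.054, ∠ = arctan(37/2) ≈ 86.91°
|G| = 1000 · 38.328 / 37.054 ≈ 1034.4
Gain = 20 log₁₀(1034.4) ≈ 60.29 dB
∠G = 74.88° − 86.91° = -12.03°

ω = 2: 71.1 dB, -33.7°; ω = 37: 60.3 dB, -12.0°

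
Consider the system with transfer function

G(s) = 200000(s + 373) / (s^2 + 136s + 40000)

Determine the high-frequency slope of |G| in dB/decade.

Each pole contributes −20 dB/decade at high frequency; each zero contributes +20 dB/decade.
Net: 1 zero(s) − 2 pole(s) → -20 dB/decade.

-20 dB/decade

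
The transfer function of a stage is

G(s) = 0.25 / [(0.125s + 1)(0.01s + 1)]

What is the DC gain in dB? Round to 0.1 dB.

G(0) = 0.25 · 1 / 1 = 0.25
20 log₁₀(0.25) ≈ -12.04 dB

-12.0 dB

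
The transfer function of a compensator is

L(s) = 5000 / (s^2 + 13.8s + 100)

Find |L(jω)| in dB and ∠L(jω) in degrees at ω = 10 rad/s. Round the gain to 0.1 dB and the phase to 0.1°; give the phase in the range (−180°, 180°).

31.2 dB, -90.0°

At s = jω = j10:
quadratic: (j10)² + 13.8·j10 + 100 = 0 + j138 → |·| ≈ 138, ∠ ≈ 90.00°
|L| = 5000 / 138 ≈ 36.232
Gain = 20 log₁₀(36.232) ≈ 31.18 dB
∠L = 0.00° − 90.00° = -90.00°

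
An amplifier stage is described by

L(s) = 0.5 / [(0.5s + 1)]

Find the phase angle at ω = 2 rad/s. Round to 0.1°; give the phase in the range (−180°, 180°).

-45.0°

At ω = 2 rad/s:
pole (1 + j2·0.5) = 1 + j1 → |·| ≈ 1.4142, ∠ ≈ 45.00°
∠L = (0°) − (45.00°) = -45.00°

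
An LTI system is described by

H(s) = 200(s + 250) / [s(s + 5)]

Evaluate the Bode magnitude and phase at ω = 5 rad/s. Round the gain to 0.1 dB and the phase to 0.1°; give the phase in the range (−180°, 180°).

At s = jω = j5:
zero (s+250): 250 + j5 → |·| = √(250²+5²) = √62525 ≈ 250.05, ∠ = arctan(5/250) ≈ 1.15°
pole (s+5): 5 + j5 → |·| = √(5²+5²) = √50 ≈ 7.0711, ∠ = arctan(5/5) ≈ 45.00°
pole at origin: |s| = 5, ∠ = 90.00° (in denominator)
|H| = 200 · 250.05 / 35.355 ≈ 1414.5
Gain = 20 log₁₀(1414.5) ≈ 63.01 dB
∠H = 1.15° − 135.00° = -133.85°

63.0 dB, -133.9°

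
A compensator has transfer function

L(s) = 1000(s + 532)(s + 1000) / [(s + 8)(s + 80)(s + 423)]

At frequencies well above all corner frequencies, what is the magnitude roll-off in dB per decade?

Each pole contributes −20 dB/decade at high frequency; each zero contributes +20 dB/decade.
Net: 2 zero(s) − 3 pole(s) → -20 dB/decade.

-20 dB/decade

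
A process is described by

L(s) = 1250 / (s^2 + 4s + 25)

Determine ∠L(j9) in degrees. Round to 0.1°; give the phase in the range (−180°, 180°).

-147.3°

At s = jω = j9:
quadratic: (j9)² + 4·j9 + 25 = -56 + j36 → |·| ≈ 66.573, ∠ ≈ 147.26°
∠L = 0.00° − 147.26° = -147.26°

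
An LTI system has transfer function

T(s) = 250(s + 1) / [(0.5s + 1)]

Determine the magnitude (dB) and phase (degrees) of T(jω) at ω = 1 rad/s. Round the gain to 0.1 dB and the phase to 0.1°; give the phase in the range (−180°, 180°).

At ω = 1 rad/s:
zero (1 + j1·1) = 1 + j1 → |·| ≈ 1.4142, ∠ ≈ 45.00°
pole (1 + j1·0.5) = 1 + j0.5 → |·| ≈ 1.118, ∠ ≈ 26.57°
|T| = 250 · 1.4142 / (1.118) ≈ 316.23
Gain = 20 log₁₀(316.23) ≈ 50.00 dB
∠T = (45.00°) − (26.57°) = 18.43°

50.0 dB, 18.4°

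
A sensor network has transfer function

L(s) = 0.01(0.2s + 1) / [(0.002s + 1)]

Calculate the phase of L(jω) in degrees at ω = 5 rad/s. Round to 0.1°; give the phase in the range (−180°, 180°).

44.4°

At ω = 5 rad/s:
zero (1 + j5·0.2) = 1 + j1 → |·| ≈ 1.4142, ∠ ≈ 45.00°
pole (1 + j5·0.002) = 1 + j0.01 → |·| ≈ 1, ∠ ≈ 0.57°
∠L = (45.00°) − (0.57°) = 44.43°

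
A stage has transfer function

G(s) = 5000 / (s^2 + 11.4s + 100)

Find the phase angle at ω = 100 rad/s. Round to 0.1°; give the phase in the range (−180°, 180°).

At s = jω = j100:
quadratic: (j100)² + 11.4·j100 + 100 = -9900 + j1140 → |·| ≈ 9965.4, ∠ ≈ 173.43°
∠G = 0.00° − 173.43° = -173.43°

-173.4°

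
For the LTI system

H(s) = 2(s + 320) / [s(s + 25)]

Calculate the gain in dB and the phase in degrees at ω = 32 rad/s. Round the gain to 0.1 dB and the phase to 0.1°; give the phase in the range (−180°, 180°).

At s = jω = j32:
zero (s+320): 320 + j32 → |·| = √(320²+32²) = √103424 ≈ 321.6, ∠ = arctan(32/320) ≈ 5.71°
pole (s+25): 25 + j32 → |·| = √(25²+32²) = √1649 ≈ 40.608, ∠ = arctan(32/25) ≈ 52.00°
pole at origin: |s| = 32, ∠ = 90.00° (in denominator)
|H| = 2 · 321.6 / 1299.5 ≈ 0.49496
Gain = 20 log₁₀(0.49496) ≈ -6.11 dB
∠H = 5.71° − 142.00° = -136.29°

-6.1 dB, -136.3°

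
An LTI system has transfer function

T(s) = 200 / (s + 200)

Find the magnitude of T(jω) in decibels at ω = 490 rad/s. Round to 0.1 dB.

At s = jω = j490:
pole (s+200): 200 + j490 → |·| = √(200²+490²) = √280100 ≈ 529.24, ∠ = arctan(490/200) ≈ 67.80°
|T| = 200 / 529.24 ≈ 0.3779
Gain = 20 log₁₀(0.3779) ≈ -8.45 dB

-8.5 dB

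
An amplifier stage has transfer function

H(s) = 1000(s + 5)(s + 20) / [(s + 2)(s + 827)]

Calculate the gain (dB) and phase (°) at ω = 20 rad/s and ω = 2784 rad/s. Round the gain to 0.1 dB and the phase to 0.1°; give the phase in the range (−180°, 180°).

ω = 20: 30.9 dB, 35.3°; ω = 2784: 59.6 dB, 16.1°

At s = jω = j20:
zero (s+5): 5 + j20 → |·| = √(5²+20²) = √425 ≈ 20.616, ∠ = arctan(20/5) ≈ 75.96°
zero (s+20): 20 + j20 → |·| = √(20²+20²) = √800 ≈ 28.284, ∠ = arctan(20/20) ≈ 45.00°
pole (s+2): 2 + j20 → |·| = √(2²+20²) = √404 ≈ 20.1, ∠ = arctan(20/2) ≈ 84.29°
pole (s+827): 827 + j20 → |·| = √(827²+20²) = √684329 ≈ 827.24, ∠ = arctan(20/827) ≈ 1.39°
|H| = 1000 · 583.1 / 16628 ≈ 35.067
Gain = 20 log₁₀(35.067) ≈ 30.90 dB
∠H = 120.96° − 85.68° = 35.28°

At s = jω = j2784:
zero (s+5): 5 + j2784 → |·| = √(5²+2784²) = √7750681 ≈ 2784, ∠ = arctan(2784/5) ≈ 89.90°
zero (s+20): 20 + j2784 → |·| = √(20²+2784²) = √7751056 ≈ 2784.1, ∠ = arctan(2784/20) ≈ 89.59°
pole (s+2): 2 + j2784 → |·| = √(2²+2784²) = √7750660 ≈ 2784, ∠ = arctan(2784/2) ≈ 89.96°
pole (s+827): 827 + j2784 → |·| = √(827²+2784²) = √8434585 ≈ 2904.2, ∠ = arctan(2784/827) ≈ 73.46°
|H| = 1000 · 7.7509e+06 / 8.0853e+06 ≈ 958.64
Gain = 20 log₁₀(958.64) ≈ 59.63 dB
∠H = 179.49° − 163.42° = 16.07°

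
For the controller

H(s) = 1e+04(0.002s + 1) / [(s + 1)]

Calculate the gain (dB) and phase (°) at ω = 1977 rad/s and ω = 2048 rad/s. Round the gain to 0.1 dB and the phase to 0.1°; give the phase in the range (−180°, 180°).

At ω = 1977 rad/s:
zero (1 + j1977·0.002) = 1 + j3.954 → |·| ≈ 4.0785, ∠ ≈ 75.81°
pole (1 + j1977·1) = 1 + j1977 → |·| ≈ 1977, ∠ ≈ 89.97°
|H| = 1e+04 · 4.0785 / (1977) ≈ 20.63
Gain = 20 log₁₀(20.63) ≈ 26.29 dB
∠H = (75.81°) − (89.97°) = -14.16°

At ω = 2048 rad/s:
zero (1 + j2048·0.002) = 1 + j4.096 → |·| ≈ 4.2163, ∠ ≈ 76.28°
pole (1 + j2048·1) = 1 + j2048 → |·| ≈ 2048, ∠ ≈ 89.97°
|H| = 1e+04 · 4.2163 / (2048) ≈ 20.587
Gain = 20 log₁₀(20.587) ≈ 26.27 dB
∠H = (76.28°) − (89.97°) = -13.69°

ω = 1977: 26.3 dB, -14.2°; ω = 2048: 26.3 dB, -13.7°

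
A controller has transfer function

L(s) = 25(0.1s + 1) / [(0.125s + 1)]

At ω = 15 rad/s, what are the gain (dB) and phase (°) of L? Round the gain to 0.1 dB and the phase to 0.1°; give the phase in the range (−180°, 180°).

At ω = 15 rad/s:
zero (1 + j15·0.1) = 1 + j1.5 → |·| ≈ 1.8028, ∠ ≈ 56.31°
pole (1 + j15·0.125) = 1 + j1.875 → |·| ≈ 2.125, ∠ ≈ 61.93°
|L| = 25 · 1.8028 / (2.125) ≈ 21.209
Gain = 20 log₁₀(21.209) ≈ 26.53 dB
∠L = (56.31°) − (61.93°) = -5.62°

26.5 dB, -5.6°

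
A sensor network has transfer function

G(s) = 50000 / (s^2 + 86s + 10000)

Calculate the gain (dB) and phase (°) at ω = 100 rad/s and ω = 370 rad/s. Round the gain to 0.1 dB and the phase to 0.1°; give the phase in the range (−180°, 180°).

At s = jω = j100:
quadratic: (j100)² + 86·j100 + 10000 = 0 + j8600 → |·| ≈ 8600, ∠ ≈ 90.00°
|G| = 50000 / 8600 ≈ 5.814
Gain = 20 log₁₀(5.814) ≈ 15.29 dB
∠G = 0.00° − 90.00° = -90.00°

At s = jω = j370:
quadratic: (j370)² + 86·j370 + 10000 = -126900 + j31820 → |·| ≈ 1.3083e+05, ∠ ≈ 165.92°
|G| = 50000 / 1.3083e+05 ≈ 0.38218
Gain = 20 log₁₀(0.38218) ≈ -8.35 dB
∠G = 0.00° − 165.92° = -165.92°

ω = 100: 15.3 dB, -90.0°; ω = 370: -8.4 dB, -165.9°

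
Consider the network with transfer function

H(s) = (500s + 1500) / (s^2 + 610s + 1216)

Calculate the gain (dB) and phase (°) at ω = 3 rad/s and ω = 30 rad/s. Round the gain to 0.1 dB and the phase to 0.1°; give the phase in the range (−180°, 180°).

Substitute s = j3:
Numerator: 500(j3) + 1500 = 1500 + j1500
Denominator: (j3)^2 + 610(j3) + 1216 = 1207 + j1830
|N| = √(1500² + 1500²) ≈ 2121.3, ∠N ≈ 45.00°
|D| = √(1207² + 1830²) ≈ 2192.2, ∠D ≈ 56.59°
|H| = 2121.3 / 2192.2 ≈ 0.96766
Gain = 20 log₁₀(0.96766) ≈ -0.29 dB
∠H = 45.00° − 56.59° = -11.59°

Substitute s = j30:
Numerator: 500(j30) + 1500 = 1500 + j15000
Denominator: (j30)^2 + 610(j30) + 1216 = 316 + j18300
|N| = √(1500² + 15000²) ≈ 15075, ∠N ≈ 84.29°
|D| = √(316² + 18300²) ≈ 18303, ∠D ≈ 89.01°
|H| = 15075 / 18303 ≈ 0.82364
Gain = 20 log₁₀(0.82364) ≈ -1.69 dB
∠H = 84.29° − 89.01° = -4.72°

ω = 3: -0.3 dB, -11.6°; ω = 30: -1.7 dB, -4.7°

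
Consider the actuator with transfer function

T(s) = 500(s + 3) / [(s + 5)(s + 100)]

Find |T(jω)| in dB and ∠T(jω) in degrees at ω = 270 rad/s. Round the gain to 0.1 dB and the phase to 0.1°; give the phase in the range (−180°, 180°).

4.8 dB, -69.3°

At s = jω = j270:
zero (s+3): 3 + j270 → |·| = √(3²+270²) = √72909 ≈ 270.02, ∠ = arctan(270/3) ≈ 89.36°
pole (s+5): 5 + j270 → |·| = √(5²+270²) = √72925 ≈ 270.05, ∠ = arctan(270/5) ≈ 88.94°
pole (s+100): 100 + j270 → |·| = √(100²+270²) = √82900 ≈ 287.92, ∠ = arctan(270/100) ≈ 69.68°
|T| = 500 · 270.02 / 77753 ≈ 1.7364
Gain = 20 log₁₀(1.7364) ≈ 4.79 dB
∠T = 89.36° − 158.62° = -69.26°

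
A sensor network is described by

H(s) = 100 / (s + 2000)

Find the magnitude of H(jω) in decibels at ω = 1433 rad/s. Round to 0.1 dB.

-27.8 dB

Substitute s = j1433:
Numerator: 100 = 100 + j0
Denominator: (j1433) + 2000 = 2000 + j1433
|N| = √(100² + 0²) ≈ 100, ∠N ≈ 0.00°
|D| = √(2000² + 1433²) ≈ 2460.4, ∠D ≈ 35.62°
|H| = 100 / 2460.4 ≈ 0.040644
Gain = 20 log₁₀(0.040644) ≈ -27.82 dB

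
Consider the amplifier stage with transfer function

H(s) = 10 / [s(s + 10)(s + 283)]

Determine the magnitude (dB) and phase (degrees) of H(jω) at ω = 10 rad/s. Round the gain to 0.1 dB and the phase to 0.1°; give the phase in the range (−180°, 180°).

-72.1 dB, -137.0°

At s = jω = j10:
pole (s+10): 10 + j10 → |·| = √(10²+10²) = √200 ≈ 14.142, ∠ = arctan(10/10) ≈ 45.00°
pole (s+283): 283 + j10 → |·| = √(283²+10²) = √80189 ≈ 283.18, ∠ = arctan(10/283) ≈ 2.02°
pole at origin: |s| = 10, ∠ = 90.00° (in denominator)
|H| = 10 / 40047 ≈ 0.00024971
Gain = 20 log₁₀(0.00024971) ≈ -72.05 dB
∠H = 0.00° − 137.02° = -137.02°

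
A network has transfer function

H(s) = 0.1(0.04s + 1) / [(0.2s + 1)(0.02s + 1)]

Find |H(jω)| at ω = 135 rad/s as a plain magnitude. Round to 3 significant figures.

0.00706

At ω = 135 rad/s:
zero (1 + j135·0.04) = 1 + j5.4 → |·| ≈ 5.4918, ∠ ≈ 79.51°
pole (1 + j135·0.2) = 1 + j27 → |·| ≈ 27.019, ∠ ≈ 87.88°
pole (1 + j135·0.02) = 1 + j2.7 → |·| ≈ 2.8792, ∠ ≈ 69.68°
|H| = 0.1 · 5.4918 / (27.019 · 2.8792) ≈ 0.0070595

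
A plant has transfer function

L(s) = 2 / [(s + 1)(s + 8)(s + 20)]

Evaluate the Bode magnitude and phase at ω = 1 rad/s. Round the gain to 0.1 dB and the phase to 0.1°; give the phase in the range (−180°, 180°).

-41.2 dB, -55.0°

At s = jω = j1:
pole (s+1): 1 + j1 → |·| = √(1²+1²) = √2 ≈ 1.4142, ∠ = arctan(1/1) ≈ 45.00°
pole (s+8): 8 + j1 → |·| = √(8²+1²) = √65 ≈ 8.0623, ∠ = arctan(1/8) ≈ 7.13°
pole (s+20): 20 + j1 → |·| = √(20²+1²) = √401 ≈ 20.025, ∠ = arctan(1/20) ≈ 2.86°
|L| = 2 / 228.32 ≈ 0.0087596
Gain = 20 log₁₀(0.0087596) ≈ -41.15 dB
∠L = 0.00° − 54.99° = -54.99°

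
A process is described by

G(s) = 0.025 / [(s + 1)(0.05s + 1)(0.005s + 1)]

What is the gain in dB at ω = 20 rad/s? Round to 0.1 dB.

At ω = 20 rad/s:
pole (1 + j20·1) = 1 + j20 → |·| ≈ 20.025, ∠ ≈ 87.14°
pole (1 + j20·0.05) = 1 + j1 → |·| ≈ 1.4142, ∠ ≈ 45.00°
pole (1 + j20·0.005) = 1 + j0.1 → |·| ≈ 1.005, ∠ ≈ 5.71°
|G| = 0.025 · 1 / (20.025 · 1.4142 · 1.005) ≈ 0.0008784
Gain = 20 log₁₀(0.0008784) ≈ -61.13 dB

-61.1 dB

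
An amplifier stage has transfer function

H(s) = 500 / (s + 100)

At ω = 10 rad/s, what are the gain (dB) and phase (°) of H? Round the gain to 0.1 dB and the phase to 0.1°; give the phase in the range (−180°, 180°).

Substitute s = j10:
Numerator: 500 = 500 + j0
Denominator: (j10) + 100 = 100 + j10
|N| = √(500² + 0²) ≈ 500, ∠N ≈ 0.00°
|D| = √(100² + 10²) ≈ 100.5, ∠D ≈ 5.71°
|H| = 500 / 100.5 ≈ 4.9751
Gain = 20 log₁₀(4.9751) ≈ 13.94 dB
∠H = 0.00° − 5.71° = -5.71°

13.9 dB, -5.7°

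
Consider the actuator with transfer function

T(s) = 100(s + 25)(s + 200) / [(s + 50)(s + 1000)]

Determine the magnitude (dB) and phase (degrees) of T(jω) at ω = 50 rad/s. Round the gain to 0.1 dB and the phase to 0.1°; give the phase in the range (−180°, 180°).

At s = jω = j50:
zero (s+25): 25 + j50 → |·| = √(25²+50²) = √3125 ≈ 55.902, ∠ = arctan(50/25) ≈ 63.43°
zero (s+200): 200 + j50 → |·| = √(200²+50²) = √42500 ≈ 206.16, ∠ = arctan(50/200) ≈ 14.04°
pole (s+50): 50 + j50 → |·| = √(50²+50²) = √5000 ≈ 70.711, ∠ = arctan(50/50) ≈ 45.00°
pole (s+1000): 1000 + j50 → |·| = √(1000²+50²) = √1002500 ≈ 1001.2, ∠ = arctan(50/1000) ≈ 2.86°
|T| = 100 · 11525 / 70796 ≈ 16.279
Gain = 20 log₁₀(16.279) ≈ 24.23 dB
∠T = 77.47° − 47.86° = 29.61°

24.2 dB, 29.6°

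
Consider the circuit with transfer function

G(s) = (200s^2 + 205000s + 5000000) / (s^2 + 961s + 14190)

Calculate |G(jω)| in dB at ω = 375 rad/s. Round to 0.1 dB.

Substitute s = j375:
Numerator: 200(j375)^2 + 205000(j375) + 5000000 = -23125000 + j76875000
Denominator: (j375)^2 + 961(j375) + 14190 = -126435 + j360375
|N| = √(23125000² + 76875000²) ≈ 8.0278e+07, ∠N ≈ 106.74°
|D| = √(126435² + 360375²) ≈ 3.8191e+05, ∠D ≈ 109.33°
|G| = 8.0278e+07 / 3.8191e+05 ≈ 210.2
Gain = 20 log₁₀(210.2) ≈ 46.45 dB

46.5 dB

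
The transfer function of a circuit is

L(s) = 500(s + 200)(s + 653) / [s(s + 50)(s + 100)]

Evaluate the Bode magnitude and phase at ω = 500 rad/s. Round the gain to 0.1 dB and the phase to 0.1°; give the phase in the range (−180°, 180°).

4.8 dB, -147.3°

At s = jω = j500:
zero (s+200): 200 + j500 → |·| = √(200²+500²) = √290000 ≈ 538.52, ∠ = arctan(500/200) ≈ 68.20°
zero (s+653): 653 + j500 → |·| = √(653²+500²) = √676409 ≈ 822.44, ∠ = arctan(500/653) ≈ 37.44°
pole (s+50): 50 + j500 → |·| = √(50²+500²) = √252500 ≈ 502.49, ∠ = arctan(500/50) ≈ 84.29°
pole (s+100): 100 + j500 → |·| = √(100²+500²) = √260000 ≈ 509.9, ∠ = arctan(500/100) ≈ 78.69°
pole at origin: |s| = 500, ∠ = 90.00° (in denominator)
|L| = 500 · 4.429e+05 / 1.2811e+08 ≈ 1.7286
Gain = 20 log₁₀(1.7286) ≈ 4.75 dB
∠L = 105.64° − 252.98° = -147.34°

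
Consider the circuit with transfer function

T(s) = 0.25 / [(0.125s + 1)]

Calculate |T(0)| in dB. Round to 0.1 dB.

-12.0 dB

T(0) = 0.25 · 1 / 1 = 0.25
20 log₁₀(0.25) ≈ -12.04 dB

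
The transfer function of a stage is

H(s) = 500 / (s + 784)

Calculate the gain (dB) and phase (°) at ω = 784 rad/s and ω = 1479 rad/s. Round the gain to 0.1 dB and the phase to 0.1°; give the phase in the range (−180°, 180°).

Substitute s = j784:
Numerator: 500 = 500 + j0
Denominator: (j784) + 784 = 784 + j784
|N| = √(500² + 0²) ≈ 500, ∠N ≈ 0.00°
|D| = √(784² + 784²) ≈ 1108.7, ∠D ≈ 45.00°
|H| = 500 / 1108.7 ≈ 0.45098
Gain = 20 log₁₀(0.45098) ≈ -6.92 dB
∠H = 0.00° − 45.00° = -45.00°

Substitute s = j1479:
Numerator: 500 = 500 + j0
Denominator: (j1479) + 784 = 784 + j1479
|N| = √(500² + 0²) ≈ 500, ∠N ≈ 0.00°
|D| = √(784² + 1479²) ≈ 1673.9, ∠D ≈ 62.07°
|H| = 500 / 1673.9 ≈ 0.2987
Gain = 20 log₁₀(0.2987) ≈ -10.50 dB
∠H = 0.00° − 62.07° = -62.07°

ω = 784: -6.9 dB, -45.0°; ω = 1479: -10.5 dB, -62.1°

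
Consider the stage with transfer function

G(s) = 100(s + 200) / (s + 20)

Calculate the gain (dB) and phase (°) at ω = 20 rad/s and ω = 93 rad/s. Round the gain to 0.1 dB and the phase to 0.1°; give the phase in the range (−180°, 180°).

ω = 20: 57.0 dB, -39.3°; ω = 93: 47.3 dB, -52.9°

At s = jω = j20:
zero (s+200): 200 + j20 → |·| = √(200²+20²) = √40400 ≈ 201, ∠ = arctan(20/200) ≈ 5.71°
pole (s+20): 20 + j20 → |·| = √(20²+20²) = √800 ≈ 28.284, ∠ = arctan(20/20) ≈ 45.00°
|G| = 100 · 201 / 28.284 ≈ 710.65
Gain = 20 log₁₀(710.65) ≈ 57.03 dB
∠G = 5.71° − 45.00° = -39.29°

At s = jω = j93:
zero (s+200): 200 + j93 → |·| = √(200²+93²) = √48649 ≈ 220.57, ∠ = arctan(93/200) ≈ 24.94°
pole (s+20): 20 + j93 → |·| = √(20²+93²) = √9049 ≈ 95.126, ∠ = arctan(93/20) ≈ 77.86°
|G| = 100 · 220.57 / 95.126 ≈ 231.87
Gain = 20 log₁₀(231.87) ≈ 47.30 dB
∠G = 24.94° − 77.86° = -52.92°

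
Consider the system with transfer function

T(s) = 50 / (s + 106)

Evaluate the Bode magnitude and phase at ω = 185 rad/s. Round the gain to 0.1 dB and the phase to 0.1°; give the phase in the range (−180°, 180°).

Substitute s = j185:
Numerator: 50 = 50 + j0
Denominator: (j185) + 106 = 106 + j185
|N| = √(50² + 0²) ≈ 50, ∠N ≈ 0.00°
|D| = √(106² + 185²) ≈ 213.22, ∠D ≈ 60.19°
|T| = 50 / 213.22 ≈ 0.2345
Gain = 20 log₁₀(0.2345) ≈ -12.60 dB
∠T = 0.00° − 60.19° = -60.19°

-12.6 dB, -60.2°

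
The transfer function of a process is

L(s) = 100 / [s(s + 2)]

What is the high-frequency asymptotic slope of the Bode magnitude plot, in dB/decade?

-40 dB/decade

Each pole contributes −20 dB/decade at high frequency; each zero contributes +20 dB/decade.
Net: 0 zero(s) − 2 pole(s) → -40 dB/decade.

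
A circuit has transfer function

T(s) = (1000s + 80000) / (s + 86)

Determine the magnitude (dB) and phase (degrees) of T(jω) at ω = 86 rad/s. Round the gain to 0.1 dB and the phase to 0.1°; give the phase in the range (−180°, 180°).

Substitute s = j86:
Numerator: 1000(j86) + 80000 = 80000 + j86000
Denominator: (j86) + 86 = 86 + j86
|N| = √(80000² + 86000²) ≈ 1.1746e+05, ∠N ≈ 47.07°
|D| = √(86² + 86²) ≈ 121.62, ∠D ≈ 45.00°
|T| = 1.1746e+05 / 121.62 ≈ 965.8
Gain = 20 log₁₀(965.8) ≈ 59.70 dB
∠T = 47.07° − 45.00° = 2.07°

59.7 dB, 2.1°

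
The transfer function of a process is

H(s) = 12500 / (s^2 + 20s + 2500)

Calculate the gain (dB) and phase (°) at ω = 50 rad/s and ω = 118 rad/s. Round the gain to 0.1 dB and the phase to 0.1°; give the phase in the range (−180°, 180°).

ω = 50: 21.9 dB, -90.0°; ω = 118: 0.6 dB, -168.3°

At s = jω = j50:
quadratic: (j50)² + 20·j50 + 2500 = 0 + j1000 → |·| ≈ 1000, ∠ ≈ 90.00°
|H| = 12500 / 1000 ≈ 12.5
Gain = 20 log₁₀(12.5) ≈ 21.94 dB
∠H = 0.00° − 90.00° = -90.00°

At s = jω = j118:
quadratic: (j118)² + 20·j118 + 2500 = -11424 + j2360 → |·| ≈ 11665, ∠ ≈ 168.33°
|H| = 12500 / 11665 ≈ 1.0716
Gain = 20 log₁₀(1.0716) ≈ 0.60 dB
∠H = 0.00° − 168.33° = -168.33°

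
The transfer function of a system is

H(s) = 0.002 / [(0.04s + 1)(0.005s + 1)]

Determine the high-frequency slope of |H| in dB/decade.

Each pole contributes −20 dB/decade at high frequency; each zero contributes +20 dB/decade.
Net: 0 zero(s) − 2 pole(s) → -40 dB/decade.

-40 dB/decade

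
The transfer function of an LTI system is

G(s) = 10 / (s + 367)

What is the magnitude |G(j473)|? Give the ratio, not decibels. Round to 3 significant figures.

At s = jω = j473:
pole (s+367): 367 + j473 → |·| = √(367²+473²) = √358418 ≈ 598.68, ∠ = arctan(473/367) ≈ 52.19°
|G| = 10 / 598.68 ≈ 0.016703

0.0167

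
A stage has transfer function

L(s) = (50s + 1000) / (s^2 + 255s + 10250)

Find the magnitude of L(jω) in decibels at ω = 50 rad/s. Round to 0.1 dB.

-14.9 dB

Substitute s = j50:
Numerator: 50(j50) + 1000 = 1000 + j2500
Denominator: (j50)^2 + 255(j50) + 10250 = 7750 + j12750
|N| = √(1000² + 2500²) ≈ 2692.6, ∠N ≈ 68.20°
|D| = √(7750² + 12750²) ≈ 14921, ∠D ≈ 58.71°
|L| = 2692.6 / 14921 ≈ 0.18046
Gain = 20 log₁₀(0.18046) ≈ -14.87 dB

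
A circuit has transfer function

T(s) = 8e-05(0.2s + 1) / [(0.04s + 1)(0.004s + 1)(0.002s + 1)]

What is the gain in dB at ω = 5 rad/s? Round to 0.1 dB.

At ω = 5 rad/s:
zero (1 + j5·0.2) = 1 + j1 → |·| ≈ 1.4142, ∠ ≈ 45.00°
pole (1 + j5·0.04) = 1 + j0.2 → |·| ≈ 1.0198, ∠ ≈ 11.31°
pole (1 + j5·0.004) = 1 + j0.02 → |·| ≈ 1.0002, ∠ ≈ 1.15°
pole (1 + j5·0.002) = 1 + j0.01 → |·| ≈ 1, ∠ ≈ 0.57°
|T| = 8e-05 · 1.4142 / (1.0198 · 1.0002 · 1) ≈ 0.00011092
Gain = 20 log₁₀(0.00011092) ≈ -79.10 dB

-79.1 dB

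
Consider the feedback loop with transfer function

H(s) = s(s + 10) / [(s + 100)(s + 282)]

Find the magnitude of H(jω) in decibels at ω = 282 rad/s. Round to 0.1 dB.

At s = jω = j282:
zero (s+10): 10 + j282 → |·| = √(10²+282²) = √79624 ≈ 282.18, ∠ = arctan(282/10) ≈ 87.97°
zero at origin: s = j282 → |·| = 282, ∠ = 90.00°
pole (s+100): 100 + j282 → |·| = √(100²+282²) = √89524 ≈ 299.21, ∠ = arctan(282/100) ≈ 70.47°
pole (s+282): 282 + j282 → |·| = √(282²+282²) = √159048 ≈ 398.81, ∠ = arctan(282/282) ≈ 45.00°
|H| = 1 · 79575 / 1.1933e+05 ≈ 0.66685
Gain = 20 log₁₀(0.66685) ≈ -3.52 dB

-3.5 dB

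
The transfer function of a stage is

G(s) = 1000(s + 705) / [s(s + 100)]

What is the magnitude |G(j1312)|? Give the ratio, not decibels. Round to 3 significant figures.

At s = jω = j1312:
zero (s+705): 705 + j1312 → |·| = √(705²+1312²) = √2218369 ≈ 1489.4, ∠ = arctan(1312/705) ≈ 61.75°
pole (s+100): 100 + j1312 → |·| = √(100²+1312²) = √1731344 ≈ 1315.8, ∠ = arctan(1312/100) ≈ 85.64°
pole at origin: |s| = 1312, ∠ = 90.00° (in denominator)
|G| = 1000 · 1489.4 / 1.7263e+06 ≈ 0.86277

0.863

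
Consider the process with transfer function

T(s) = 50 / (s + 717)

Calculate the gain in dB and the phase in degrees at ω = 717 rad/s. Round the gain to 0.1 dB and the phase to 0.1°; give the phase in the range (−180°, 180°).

At s = jω = j717:
pole (s+717): 717 + j717 → |·| = √(717²+717²) = √1028178 ≈ 1014, ∠ = arctan(717/717) ≈ 45.00°
|T| = 50 / 1014 ≈ 0.04931
Gain = 20 log₁₀(0.04931) ≈ -26.14 dB
∠T = 0.00° − 45.00° = -45.00°

-26.1 dB, -45.0°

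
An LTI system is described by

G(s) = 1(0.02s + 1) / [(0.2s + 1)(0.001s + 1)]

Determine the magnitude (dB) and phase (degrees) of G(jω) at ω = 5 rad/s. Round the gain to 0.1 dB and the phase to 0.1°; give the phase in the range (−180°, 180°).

At ω = 5 rad/s:
zero (1 + j5·0.02) = 1 + j0.1 → |·| ≈ 1.005, ∠ ≈ 5.71°
pole (1 + j5·0.2) = 1 + j1 → |·| ≈ 1.4142, ∠ ≈ 45.00°
pole (1 + j5·0.001) = 1 + j0.005 → |·| ≈ 1, ∠ ≈ 0.29°
|G| = 1 · 1.005 / (1.4142 · 1) ≈ 0.71065
Gain = 20 log₁₀(0.71065) ≈ -2.97 dB
∠G = (5.71°) − (45.00° + 0.29°) = -39.58°

-3.0 dB, -39.6°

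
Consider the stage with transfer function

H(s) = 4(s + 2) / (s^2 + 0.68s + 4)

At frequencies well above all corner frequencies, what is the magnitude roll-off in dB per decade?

-20 dB/decade

Each pole contributes −20 dB/decade at high frequency; each zero contributes +20 dB/decade.
Net: 1 zero(s) − 2 pole(s) → -20 dB/decade.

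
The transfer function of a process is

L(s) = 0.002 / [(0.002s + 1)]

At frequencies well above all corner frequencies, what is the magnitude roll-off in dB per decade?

-20 dB/decade

Each pole contributes −20 dB/decade at high frequency; each zero contributes +20 dB/decade.
Net: 0 zero(s) − 1 pole(s) → -20 dB/decade.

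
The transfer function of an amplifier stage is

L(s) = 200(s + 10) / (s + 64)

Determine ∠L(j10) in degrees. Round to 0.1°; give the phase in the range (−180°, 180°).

36.1°

At s = jω = j10:
zero (s+10): 10 + j10 → |·| = √(10²+10²) = √200 ≈ 14.142, ∠ = arctan(10/10) ≈ 45.00°
pole (s+64): 64 + j10 → |·| = √(64²+10²) = √4196 ≈ 64.777, ∠ = arctan(10/64) ≈ 8.88°
∠L = 45.00° − 8.88° = 36.12°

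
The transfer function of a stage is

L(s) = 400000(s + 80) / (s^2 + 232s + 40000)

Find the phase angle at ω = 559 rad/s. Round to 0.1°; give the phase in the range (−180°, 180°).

-72.7°

At s = jω = j559:
zero (s+80): 80 + j559 → |·| = √(80²+559²) = √318881 ≈ 564.7, ∠ = arctan(559/80) ≈ 81.86°
quadratic: (j559)² + 232·j559 + 40000 = -272481 + j129688 → |·| ≈ 3.0177e+05, ∠ ≈ 154.55°
∠L = 81.86° − 154.55° = -72.69°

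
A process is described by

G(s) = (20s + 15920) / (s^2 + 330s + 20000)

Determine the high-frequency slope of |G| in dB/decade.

Each pole contributes −20 dB/decade at high frequency; each zero contributes +20 dB/decade.
Net: 1 zero(s) − 2 pole(s) → -20 dB/decade.

-20 dB/decade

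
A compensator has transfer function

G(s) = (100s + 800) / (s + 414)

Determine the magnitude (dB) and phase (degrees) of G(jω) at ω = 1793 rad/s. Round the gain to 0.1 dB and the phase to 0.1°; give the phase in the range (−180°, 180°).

39.8 dB, 12.7°

Substitute s = j1793:
Numerator: 100(j1793) + 800 = 800 + j179300
Denominator: (j1793) + 414 = 414 + j1793
|N| = √(800² + 179300²) ≈ 1.793e+05, ∠N ≈ 89.74°
|D| = √(414² + 1793²) ≈ 1840.2, ∠D ≈ 77.00°
|G| = 1.793e+05 / 1840.2 ≈ 97.435
Gain = 20 log₁₀(97.435) ≈ 39.77 dB
∠G = 89.74° − 77.00° = 12.74°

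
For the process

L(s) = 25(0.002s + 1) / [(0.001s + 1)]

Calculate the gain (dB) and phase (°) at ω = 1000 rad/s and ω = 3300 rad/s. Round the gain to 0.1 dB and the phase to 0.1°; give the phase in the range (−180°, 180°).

At ω = 1000 rad/s:
zero (1 + j1000·0.002) = 1 + j2 → |·| ≈ 2.2361, ∠ ≈ 63.43°
pole (1 + j1000·0.001) = 1 + j1 → |·| ≈ 1.4142, ∠ ≈ 45.00°
|L| = 25 · 2.2361 / (1.4142) ≈ 39.529
Gain = 20 log₁₀(39.529) ≈ 31.94 dB
∠L = (63.43°) − (45.00°) = 18.43°

At ω = 3300 rad/s:
zero (1 + j3300·0.002) = 1 + j6.6 → |·| ≈ 6.6753, ∠ ≈ 81.38°
pole (1 + j3300·0.001) = 1 + j3.3 → |·| ≈ 3.4482, ∠ ≈ 73.14°
|L| = 25 · 6.6753 / (3.4482) ≈ 48.397
Gain = 20 log₁₀(48.397) ≈ 33.70 dB
∠L = (81.38°) − (73.14°) = 8.24°

ω = 1000: 31.9 dB, 18.4°; ω = 3300: 33.7 dB, 8.2°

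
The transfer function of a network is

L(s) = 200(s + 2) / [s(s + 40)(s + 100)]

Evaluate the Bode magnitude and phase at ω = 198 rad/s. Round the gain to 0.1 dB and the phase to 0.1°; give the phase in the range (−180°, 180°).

-47.0 dB, -142.4°

At s = jω = j198:
zero (s+2): 2 + j198 → |·| = √(2²+198²) = √39208 ≈ 198.01, ∠ = arctan(198/2) ≈ 89.42°
pole (s+40): 40 + j198 → |·| = √(40²+198²) = √40804 ≈ 202, ∠ = arctan(198/40) ≈ 78.58°
pole (s+100): 100 + j198 → |·| = √(100²+198²) = √49204 ≈ 221.82, ∠ = arctan(198/100) ≈ 63.20°
pole at origin: |s| = 198, ∠ = 90.00° (in denominator)
|L| = 200 · 198.01 / 8.8719e+06 ≈ 0.0044638
Gain = 20 log₁₀(0.0044638) ≈ -47.01 dB
∠L = 89.42° − 231.78° = -142.36°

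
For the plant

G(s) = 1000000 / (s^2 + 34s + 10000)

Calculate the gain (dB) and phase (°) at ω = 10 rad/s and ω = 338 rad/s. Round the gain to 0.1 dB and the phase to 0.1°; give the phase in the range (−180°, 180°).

ω = 10: 40.1 dB, -2.0°; ω = 338: 19.6 dB, -173.7°

At s = jω = j10:
quadratic: (j10)² + 34·j10 + 10000 = 9900 + j340 → |·| ≈ 9905.8, ∠ ≈ 1.97°
|G| = 1000000 / 9905.8 ≈ 100.95
Gain = 20 log₁₀(100.95) ≈ 40.08 dB
∠G = 0.00° − 1.97° = -1.97°

At s = jω = j338:
quadratic: (j338)² + 34·j338 + 10000 = -104244 + j11492 → |·| ≈ 1.0488e+05, ∠ ≈ 173.71°
|G| = 1000000 / 1.0488e+05 ≈ 9.5347
Gain = 20 log₁₀(9.5347) ≈ 19.59 dB
∠G = 0.00° − 173.71° = -173.71°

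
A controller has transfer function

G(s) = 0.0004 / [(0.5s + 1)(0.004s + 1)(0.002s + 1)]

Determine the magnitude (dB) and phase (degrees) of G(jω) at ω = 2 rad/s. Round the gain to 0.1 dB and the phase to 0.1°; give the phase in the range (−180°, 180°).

At ω = 2 rad/s:
pole (1 + j2·0.5) = 1 + j1 → |·| ≈ 1.4142, ∠ ≈ 45.00°
pole (1 + j2·0.004) = 1 + j0.008 → |·| ≈ 1, ∠ ≈ 0.46°
pole (1 + j2·0.002) = 1 + j0.004 → |·| ≈ 1, ∠ ≈ 0.23°
|G| = 0.0004 · 1 / (1.4142 · 1 · 1) ≈ 0.00028285
Gain = 20 log₁₀(0.00028285) ≈ -70.97 dB
∠G = (0°) − (45.00° + 0.46° + 0.23°) = -45.69°

-71.0 dB, -45.7°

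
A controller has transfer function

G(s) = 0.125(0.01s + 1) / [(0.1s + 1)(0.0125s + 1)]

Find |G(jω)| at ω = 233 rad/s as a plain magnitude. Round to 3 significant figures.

At ω = 233 rad/s:
zero (1 + j233·0.01) = 1 + j2.33 → |·| ≈ 2.5355, ∠ ≈ 66.77°
pole (1 + j233·0.1) = 1 + j23.3 → |·| ≈ 23.321, ∠ ≈ 87.54°
pole (1 + j233·0.0125) = 1 + j2.9125 → |·| ≈ 3.0794, ∠ ≈ 71.05°
|G| = 0.125 · 2.5355 / (23.321 · 3.0794) ≈ 0.0044133

0.00441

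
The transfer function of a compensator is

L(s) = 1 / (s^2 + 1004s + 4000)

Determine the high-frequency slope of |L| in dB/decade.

Each pole contributes −20 dB/decade at high frequency; each zero contributes +20 dB/decade.
Net: 0 zero(s) − 2 pole(s) → -40 dB/decade.

-40 dB/decade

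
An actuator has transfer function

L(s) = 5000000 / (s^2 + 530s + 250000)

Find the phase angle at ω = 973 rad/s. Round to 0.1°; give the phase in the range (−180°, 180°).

-143.5°

At s = jω = j973:
quadratic: (j973)² + 530·j973 + 250000 = -696729 + j515690 → |·| ≈ 8.6681e+05, ∠ ≈ 143.49°
∠L = 0.00° − 143.49° = -143.49°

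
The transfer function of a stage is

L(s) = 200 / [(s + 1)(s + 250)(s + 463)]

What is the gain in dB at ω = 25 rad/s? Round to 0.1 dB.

-83.3 dB

At s = jω = j25:
pole (s+1): 1 + j25 → |·| = √(1²+25²) = √626 ≈ 25.02, ∠ = arctan(25/1) ≈ 87.71°
pole (s+250): 250 + j25 → |·| = √(250²+25²) = √63125 ≈ 251.25, ∠ = arctan(25/250) ≈ 5.71°
pole (s+463): 463 + j25 → |·| = √(463²+25²) = √214994 ≈ 463.67, ∠ = arctan(25/463) ≈ 3.09°
|L| = 200 / 2.9148e+06 ≈ 6.8615e-05
Gain = 20 log₁₀(6.8615e-05) ≈ -83.27 dB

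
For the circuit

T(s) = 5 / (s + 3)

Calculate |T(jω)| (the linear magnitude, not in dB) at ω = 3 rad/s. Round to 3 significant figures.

At s = jω = j3:
pole (s+3): 3 + j3 → |·| = √(3²+3²) = √18 ≈ 4.2426, ∠ = arctan(3/3) ≈ 45.00°
|T| = 5 / 4.2426 ≈ 1.1785

1.18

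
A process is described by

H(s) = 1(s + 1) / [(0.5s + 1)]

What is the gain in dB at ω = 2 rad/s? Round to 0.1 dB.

4.0 dB

At ω = 2 rad/s:
zero (1 + j2·1) = 1 + j2 → |·| ≈ 2.2361, ∠ ≈ 63.43°
pole (1 + j2·0.5) = 1 + j1 → |·| ≈ 1.4142, ∠ ≈ 45.00°
|H| = 1 · 2.2361 / (1.4142) ≈ 1.5812
Gain = 20 log₁₀(1.5812) ≈ 3.98 dB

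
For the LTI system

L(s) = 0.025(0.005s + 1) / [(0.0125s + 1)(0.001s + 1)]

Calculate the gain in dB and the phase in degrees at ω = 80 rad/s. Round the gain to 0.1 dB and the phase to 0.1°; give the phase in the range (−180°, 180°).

-34.4 dB, -27.8°

At ω = 80 rad/s:
zero (1 + j80·0.005) = 1 + j0.4 → |·| ≈ 1.077, ∠ ≈ 21.80°
pole (1 + j80·0.0125) = 1 + j1 → |·| ≈ 1.4142, ∠ ≈ 45.00°
pole (1 + j80·0.001) = 1 + j0.08 → |·| ≈ 1.0032, ∠ ≈ 4.57°
|L| = 0.025 · 1.077 / (1.4142 · 1.0032) ≈ 0.018978
Gain = 20 log₁₀(0.018978) ≈ -34.43 dB
∠L = (21.80°) − (45.00° + 4.57°) = -27.77°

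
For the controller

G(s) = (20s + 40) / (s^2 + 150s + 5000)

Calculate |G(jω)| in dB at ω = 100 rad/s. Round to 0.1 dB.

-18.0 dB

Substitute s = j100:
Numerator: 20(j100) + 40 = 40 + j2000
Denominator: (j100)^2 + 150(j100) + 5000 = -5000 + j15000
|N| = √(40² + 2000²) ≈ 2000.4, ∠N ≈ 88.85°
|D| = √(5000² + 15000²) ≈ 15811, ∠D ≈ 108.43°
|G| = 2000.4 / 15811 ≈ 0.12652
Gain = 20 log₁₀(0.12652) ≈ -17.96 dB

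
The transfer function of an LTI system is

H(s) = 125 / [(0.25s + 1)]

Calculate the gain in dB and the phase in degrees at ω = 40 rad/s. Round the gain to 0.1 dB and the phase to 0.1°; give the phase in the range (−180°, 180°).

21.9 dB, -84.3°

At ω = 40 rad/s:
pole (1 + j40·0.25) = 1 + j10 → |·| ≈ 10.05, ∠ ≈ 84.29°
|H| = 125 · 1 / (10.05) ≈ 12.438
Gain = 20 log₁₀(12.438) ≈ 21.90 dB
∠H = (0°) − (84.29°) = -84.29°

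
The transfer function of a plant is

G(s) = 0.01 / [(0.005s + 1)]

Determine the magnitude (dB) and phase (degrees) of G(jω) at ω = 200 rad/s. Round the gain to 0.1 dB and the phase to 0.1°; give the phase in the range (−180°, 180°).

At ω = 200 rad/s:
pole (1 + j200·0.005) = 1 + j1 → |·| ≈ 1.4142, ∠ ≈ 45.00°
|G| = 0.01 · 1 / (1.4142) ≈ 0.0070711
Gain = 20 log₁₀(0.0070711) ≈ -43.01 dB
∠G = (0°) − (45.00°) = -45.00°

-43.0 dB, -45.0°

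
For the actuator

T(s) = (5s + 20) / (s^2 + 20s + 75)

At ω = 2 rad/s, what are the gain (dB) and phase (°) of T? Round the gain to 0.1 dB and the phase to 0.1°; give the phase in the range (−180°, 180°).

-11.2 dB, -2.8°

Substitute s = j2:
Numerator: 5(j2) + 20 = 20 + j10
Denominator: (j2)^2 + 20(j2) + 75 = 71 + j40
|N| = √(20² + 10²) ≈ 22.361, ∠N ≈ 26.57°
|D| = √(71² + 40²) ≈ 81.492, ∠D ≈ 29.40°
|T| = 22.361 / 81.492 ≈ 0.2744
Gain = 20 log₁₀(0.2744) ≈ -11.23 dB
∠T = 26.57° − 29.40° = -2.83°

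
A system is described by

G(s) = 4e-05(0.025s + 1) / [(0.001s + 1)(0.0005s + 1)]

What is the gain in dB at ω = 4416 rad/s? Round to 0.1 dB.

-67.9 dB

At ω = 4416 rad/s:
zero (1 + j4416·0.025) = 1 + j110.4 → |·| ≈ 110.4, ∠ ≈ 89.48°
pole (1 + j4416·0.001) = 1 + j4.416 → |·| ≈ 4.5278, ∠ ≈ 77.24°
pole (1 + j4416·0.0005) = 1 + j2.208 → |·| ≈ 2.4239, ∠ ≈ 65.63°
|G| = 4e-05 · 110.4 / (4.5278 · 2.4239) ≈ 0.00040237
Gain = 20 log₁₀(0.00040237) ≈ -67.91 dB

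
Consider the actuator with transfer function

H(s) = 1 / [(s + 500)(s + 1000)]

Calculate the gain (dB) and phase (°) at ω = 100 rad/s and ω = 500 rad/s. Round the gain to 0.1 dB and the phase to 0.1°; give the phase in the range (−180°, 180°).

ω = 100: -114.2 dB, -17.0°; ω = 500: -118.0 dB, -71.6°

At s = jω = j100:
pole (s+500): 500 + j100 → |·| = √(500²+100²) = √260000 ≈ 509.9, ∠ = arctan(100/500) ≈ 11.31°
pole (s+1000): 1000 + j100 → |·| = √(1000²+100²) = √1010000 ≈ 1005, ∠ = arctan(100/1000) ≈ 5.71°
|H| = 1 / 5.1245e+05 ≈ 1.9514e-06
Gain = 20 log₁₀(1.9514e-06) ≈ -114.19 dB
∠H = 0.00° − 17.02° = -17.02°

At s = jω = j500:
pole (s+500): 500 + j500 → |·| = √(500²+500²) = √500000 ≈ 707.11, ∠ = arctan(500/500) ≈ 45.00°
pole (s+1000): 1000 + j500 → |·| = √(1000²+500²) = √1250000 ≈ 1118, ∠ = arctan(500/1000) ≈ 26.57°
|H| = 1 / 7.9055e+05 ≈ 1.2649e-06
Gain = 20 log₁₀(1.2649e-06) ≈ -117.96 dB
∠H = 0.00° − 71.57° = -71.57°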